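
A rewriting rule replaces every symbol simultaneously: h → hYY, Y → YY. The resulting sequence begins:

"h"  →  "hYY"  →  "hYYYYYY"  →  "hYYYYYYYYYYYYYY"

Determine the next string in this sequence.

φ(hYYYYYYYYYYYYYY) expands symbol-by-symbol to hYY YY YY YY YY YY YY YY YY YY YY YY YY YY YY; joining the 15 pieces gives the next term.

hYYYYYYYYYYYYYYYYYYYYYYYYYYYYYY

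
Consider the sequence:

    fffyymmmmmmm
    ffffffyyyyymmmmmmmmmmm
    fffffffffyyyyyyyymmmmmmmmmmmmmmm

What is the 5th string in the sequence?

Reading off run lengths: f runs 3, 6, 9; y runs 2, 5, 8; m runs 7, 11, 15 — each is linear in n (n = 1, 2, …).
For term 5, n = 5, so the run lengths are 15, 14, 23.

fffffffffffffffyyyyyyyyyyyyyymmmmmmmmmmmmmmmmmmmmmmm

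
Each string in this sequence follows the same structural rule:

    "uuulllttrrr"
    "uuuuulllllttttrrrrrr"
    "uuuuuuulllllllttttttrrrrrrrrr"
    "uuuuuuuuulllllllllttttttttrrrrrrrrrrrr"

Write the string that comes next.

Term n consists of 2n+1 u's, followed by 2n+1 l's, followed by 2n t's, followed by 3n r's (n = 1, 2, …).
At n = 5 the blocks have lengths 11, 11, 10, 15.

uuuuuuuuuuulllllllllllttttttttttrrrrrrrrrrrrrrr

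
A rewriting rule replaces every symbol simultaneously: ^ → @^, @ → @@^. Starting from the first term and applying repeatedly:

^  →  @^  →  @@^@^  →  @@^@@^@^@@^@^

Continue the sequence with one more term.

Rewriting the 13 symbols of @@^@@^@^@@^@^ one by one yields @@^ @@^ @^ @@^ @@^ @^ @@^ @^ @@^ @@^ @^ @@^ @^; concatenated:

@@^@@^@^@@^@@^@^@@^@^@@^@@^@^@@^@^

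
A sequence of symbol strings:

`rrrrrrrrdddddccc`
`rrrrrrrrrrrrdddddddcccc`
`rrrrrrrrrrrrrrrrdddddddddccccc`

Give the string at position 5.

rrrrrrrrrrrrrrrrrrrrrrrrdddddddddddddccccccc

Each string has the form r^{4n} d^{2n+1} c^{n+1}, where the shown terms are n = 2, 3, 4.
Setting n = 6 gives 24, 13, 7 characters in each block.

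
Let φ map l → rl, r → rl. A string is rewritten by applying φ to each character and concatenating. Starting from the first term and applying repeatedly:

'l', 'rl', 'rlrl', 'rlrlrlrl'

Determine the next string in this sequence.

rlrlrlrlrlrlrlrl

Apply φ to rlrlrlrl symbol by symbol: r→rl, l→rl, r→rl, l→rl, r→rl, l→rl, r→rl, l→rl; joined: rl rl rl rl rl rl rl rl.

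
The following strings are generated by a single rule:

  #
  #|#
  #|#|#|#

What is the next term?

s(k+1) = s(k)·|·s(k) — each term doubles the last with '|' between the halves.
Doubling #|#|#|# with '|' between the halves:

#|#|#|#|#|#|#|#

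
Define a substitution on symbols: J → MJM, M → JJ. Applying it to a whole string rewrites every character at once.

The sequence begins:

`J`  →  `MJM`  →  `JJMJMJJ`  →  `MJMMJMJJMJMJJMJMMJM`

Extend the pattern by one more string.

Rewriting the 19 symbols of MJMMJMJJMJMJJMJMMJM one by one yields JJ MJM JJ JJ MJM JJ MJM MJM JJ MJM JJ MJM MJM JJ MJM JJ JJ MJM JJ; concatenated:

JJMJMJJJJMJMJJMJMMJMJJMJMJJMJMMJMJJMJMJJJJMJMJJ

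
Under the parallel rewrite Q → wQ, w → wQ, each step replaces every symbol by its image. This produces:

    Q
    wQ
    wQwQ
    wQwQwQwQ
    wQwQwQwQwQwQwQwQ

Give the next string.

Rewriting the 16 symbols of wQwQwQwQwQwQwQwQ one by one yields wQ wQ wQ wQ wQ wQ wQ wQ wQ wQ wQ wQ wQ wQ wQ wQ; concatenated:

wQwQwQwQwQwQwQwQwQwQwQwQwQwQwQwQ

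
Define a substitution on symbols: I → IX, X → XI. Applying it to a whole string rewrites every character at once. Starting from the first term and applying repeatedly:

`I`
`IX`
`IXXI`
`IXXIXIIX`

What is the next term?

IXXIXIIXXIIXIXXI

Rewriting each symbol of IXXIXIIX: I→IX, X→XI, X→XI, I→IX, X→XI, I→IX, I→IX, X→XI, which concatenates to IX XI XI IX XI IX IX XI.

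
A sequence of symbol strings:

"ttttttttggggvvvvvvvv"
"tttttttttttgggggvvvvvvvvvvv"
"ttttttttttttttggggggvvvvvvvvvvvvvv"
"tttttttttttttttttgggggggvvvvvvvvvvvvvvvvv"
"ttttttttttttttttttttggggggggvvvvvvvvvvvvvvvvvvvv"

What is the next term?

Reading off run lengths: t runs 8, 11, 14, 17, 20; g runs 4, 5, 6, 7, 8; v runs 8, 11, 14, 17, 20 — each is linear in n, where the shown terms are n = 3, 4, 5, 6, 7.
For the next term, n = 8, so the run lengths are 23, 9, 23.

tttttttttttttttttttttttgggggggggvvvvvvvvvvvvvvvvvvvvvvv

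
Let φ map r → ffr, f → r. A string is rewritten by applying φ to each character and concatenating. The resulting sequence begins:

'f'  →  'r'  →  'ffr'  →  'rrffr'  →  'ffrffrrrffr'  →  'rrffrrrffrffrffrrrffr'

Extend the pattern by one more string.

Rewriting the 21 symbols of rrffrrrffrffrffrrrffr one by one yields ffr ffr r r ffr ffr ffr r r ffr r r ffr r r ffr ffr ffr r r ffr; concatenated:

ffrffrrrffrffrffrrrffrrrffrrrffrffrffrrrffr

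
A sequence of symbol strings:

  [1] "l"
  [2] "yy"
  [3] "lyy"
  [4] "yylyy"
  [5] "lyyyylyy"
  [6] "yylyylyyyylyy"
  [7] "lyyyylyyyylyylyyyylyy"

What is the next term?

yylyylyyyylyylyyyylyyyylyylyyyylyy

This is a Fibonacci-style word recurrence s(k) = s(k−2)·s(k−1): e.g. l·yy = lyy.
So term 8 is yylyylyyyylyy·lyyyylyyyylyylyyyylyy.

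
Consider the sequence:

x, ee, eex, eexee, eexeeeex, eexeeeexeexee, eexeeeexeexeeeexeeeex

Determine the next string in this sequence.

Each term (from the third on) is the previous term followed by the one before it: term 3 = ee·x = eex.
The next term joins eexeeeexeexeeeexeeeex and eexeeeexeexee.

eexeeeexeexeeeexeeeexeexeeeexeexee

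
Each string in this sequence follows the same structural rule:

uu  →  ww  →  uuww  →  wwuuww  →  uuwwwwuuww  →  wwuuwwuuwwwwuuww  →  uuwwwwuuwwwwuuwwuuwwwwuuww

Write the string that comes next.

wwuuwwuuwwwwuuwwuuwwwwuuwwwwuuwwuuwwwwuuww

From term 3 onward, concatenate the second-to-last term with the last: uu·ww = uuww, ww·uuww = wwuuww, …
The next term joins wwuuwwuuwwwwuuww and uuwwwwuuwwwwuuwwuuwwwwuuww.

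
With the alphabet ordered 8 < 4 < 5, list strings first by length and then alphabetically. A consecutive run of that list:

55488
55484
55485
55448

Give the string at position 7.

Stepping forward 3 times from 55448: 55448 → 55444 → 55445, then the target.

55458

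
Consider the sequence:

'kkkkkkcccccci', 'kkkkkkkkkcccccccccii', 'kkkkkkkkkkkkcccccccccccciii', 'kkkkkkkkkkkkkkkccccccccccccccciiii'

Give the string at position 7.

kkkkkkkkkkkkkkkkkkkkkkkkcccccccccccccccccccccccciiiiiii

Reading off run lengths: k runs 6, 9, 12, 15; c runs 6, 9, 12, 15; i runs 1, 2, 3, 4 — each is linear in n, where the shown terms are n = 2, 3, 4, 5.
Setting n = 8 gives 24, 24, 7 characters in each block.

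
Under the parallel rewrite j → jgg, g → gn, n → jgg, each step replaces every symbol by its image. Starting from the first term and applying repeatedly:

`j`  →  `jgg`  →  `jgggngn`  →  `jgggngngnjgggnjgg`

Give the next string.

Rewriting the 17 symbols of jgggngngnjgggnjgg one by one yields jgg gn gn gn jgg gn jgg gn jgg jgg gn gn gn jgg jgg gn gn; concatenated:

jgggngngnjgggnjgggnjggjgggngngnjggjgggngn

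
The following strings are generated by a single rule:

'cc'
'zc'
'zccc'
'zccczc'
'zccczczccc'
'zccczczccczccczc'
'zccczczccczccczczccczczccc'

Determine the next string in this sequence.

zccczczccczccczczccczczccczccczczccczccczc

Each term (from the third on) is the previous term followed by the one before it: term 3 = zc·cc = zccc.
So term 8 is zccczczccczccczczccczczccc·zccczczccczccczc.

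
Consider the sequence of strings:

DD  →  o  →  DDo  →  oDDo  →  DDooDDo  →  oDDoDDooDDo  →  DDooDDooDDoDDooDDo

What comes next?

oDDoDDooDDoDDooDDooDDoDDooDDo

This is a Fibonacci-style word recurrence s(k) = s(k−2)·s(k−1): e.g. DD·o = DDo.
The next term joins oDDoDDooDDo and DDooDDooDDoDDooDDo.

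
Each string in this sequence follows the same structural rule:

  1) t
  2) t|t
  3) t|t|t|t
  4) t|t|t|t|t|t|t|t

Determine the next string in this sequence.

Each string is two copies of the previous one joined by '|'.
Doubling t|t|t|t|t|t|t|t with '|' between the halves:

t|t|t|t|t|t|t|t|t|t|t|t|t|t|t|t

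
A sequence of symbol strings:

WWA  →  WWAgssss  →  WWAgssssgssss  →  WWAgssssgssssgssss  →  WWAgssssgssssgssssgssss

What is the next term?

Each term is the previous one with gssss appended.
Applying this once more to WWAgssssgssssgssssgssss:

WWAgssssgssssgssssgssssgssss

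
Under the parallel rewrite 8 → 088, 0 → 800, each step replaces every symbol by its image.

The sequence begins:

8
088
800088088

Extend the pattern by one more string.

Expanding 800088088: 8→088, 0→800, 0→800, 0→800, 8→088, 8→088, 0→800, 8→088, 8→088. Concatenated: 088 800 800 800 088 088 800 088 088.

088800800800088088800088088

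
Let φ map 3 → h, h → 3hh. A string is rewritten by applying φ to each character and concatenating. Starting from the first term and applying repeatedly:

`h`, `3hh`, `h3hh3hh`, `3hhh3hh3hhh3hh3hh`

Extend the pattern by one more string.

Applying the rule to each of the 17 symbols of 3hhh3hh3hhh3hh3hh gives the pieces h 3hh 3hh 3hh h 3hh 3hh h 3hh 3hh 3hh h 3hh 3hh h 3hh 3hh, which concatenate to the answer.

h3hh3hh3hhh3hh3hhh3hh3hh3hhh3hh3hhh3hh3hh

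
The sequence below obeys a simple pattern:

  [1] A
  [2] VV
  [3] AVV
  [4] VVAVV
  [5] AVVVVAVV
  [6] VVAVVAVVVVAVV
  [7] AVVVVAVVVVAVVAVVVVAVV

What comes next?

This is a Fibonacci-style word recurrence s(k) = s(k−2)·s(k−1): e.g. A·VV = AVV.
Continuing: VVAVVAVVVVAVV · AVVVVAVVVVAVVAVVVVAVV gives term 8.

VVAVVAVVVVAVVAVVVVAVVVVAVVAVVVVAVV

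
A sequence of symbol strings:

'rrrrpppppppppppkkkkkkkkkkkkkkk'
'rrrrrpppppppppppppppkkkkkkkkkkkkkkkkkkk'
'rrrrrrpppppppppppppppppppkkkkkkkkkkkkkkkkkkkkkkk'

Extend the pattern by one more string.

rrrrrrrpppppppppppppppppppppppkkkkkkkkkkkkkkkkkkkkkkkkkkk

Term n consists of n+1 r's, followed by 4n-1 p's, followed by 4n+3 k's, where the shown terms are n = 3, 4, 5.
For the next term, n = 6, so the run lengths are 7, 23, 27.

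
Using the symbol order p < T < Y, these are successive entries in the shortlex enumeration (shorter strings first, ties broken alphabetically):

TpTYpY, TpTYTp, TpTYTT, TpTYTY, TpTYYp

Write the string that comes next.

Find the rightmost character of TpTYYp below Y, bump it to the next letter, and reset everything to its right to p.

TpTYYT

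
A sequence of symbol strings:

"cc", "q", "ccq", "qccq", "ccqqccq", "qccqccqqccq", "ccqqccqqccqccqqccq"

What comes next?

From term 3 onward, concatenate the second-to-last term with the last: cc·q = ccq, q·ccq = qccq, …
So term 8 is qccqccqqccq·ccqqccqqccqccqqccq.

qccqccqqccqccqqccqqccqccqqccq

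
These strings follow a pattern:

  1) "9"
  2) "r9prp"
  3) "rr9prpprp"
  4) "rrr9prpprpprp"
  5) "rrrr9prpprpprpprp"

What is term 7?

rrrrrr9prpprpprpprpprpprp

s(k+1) = r·s(k)·prp, so each term gains r as a prefix and prp as a suffix.
From rrrr9prpprpprpprp, 2 further steps: rrrr9prpprpprpprp → rrrrr9prpprpprpprpprp → (answer).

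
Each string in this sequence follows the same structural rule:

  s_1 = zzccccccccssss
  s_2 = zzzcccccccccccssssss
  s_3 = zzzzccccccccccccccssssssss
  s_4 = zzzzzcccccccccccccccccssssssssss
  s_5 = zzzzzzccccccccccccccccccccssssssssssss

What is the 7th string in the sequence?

The n-th term is n z's then 3n+2 c's then 2n s's, where the shown terms are n = 2, 3, 4, 5, 6.
At n = 8 the blocks have lengths 8, 26, 16.

zzzzzzzzccccccccccccccccccccccccccssssssssssssssss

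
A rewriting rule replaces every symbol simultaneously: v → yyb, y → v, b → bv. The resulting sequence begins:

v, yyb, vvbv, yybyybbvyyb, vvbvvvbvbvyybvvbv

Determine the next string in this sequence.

Applying the rule to each of the 17 symbols of vvbvvvbvbvyybvvbv gives the pieces yyb yyb bv yyb yyb yyb bv yyb bv yyb v v bv yyb yyb bv yyb, which concatenate to the answer.

yybyybbvyybyybyybbvyybbvyybvvbvyybyybbvyyb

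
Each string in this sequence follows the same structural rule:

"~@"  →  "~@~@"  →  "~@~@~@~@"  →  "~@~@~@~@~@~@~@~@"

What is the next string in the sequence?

~@~@~@~@~@~@~@~@~@~@~@~@~@~@~@~@

Each string is two copies of the previous one concatenated.
So the next term is two copies of ~@~@~@~@~@~@~@~@.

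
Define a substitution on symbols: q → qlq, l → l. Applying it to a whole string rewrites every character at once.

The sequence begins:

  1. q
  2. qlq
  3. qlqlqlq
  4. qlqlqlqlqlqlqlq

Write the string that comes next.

qlqlqlqlqlqlqlqlqlqlqlqlqlqlqlq

Applying the rule to each of the 15 symbols of qlqlqlqlqlqlqlq gives the pieces qlq l qlq l qlq l qlq l qlq l qlq l qlq l qlq, which concatenate to the answer.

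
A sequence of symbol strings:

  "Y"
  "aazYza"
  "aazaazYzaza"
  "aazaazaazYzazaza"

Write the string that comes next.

Each term wraps the previous one in aaz on the left and za on the right.
Applying this once more to aazaazaazYzazaza:

aazaazaazaazYzazazaza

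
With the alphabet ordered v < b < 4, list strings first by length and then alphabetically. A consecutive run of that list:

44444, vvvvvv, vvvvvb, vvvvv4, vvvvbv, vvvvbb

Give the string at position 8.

vvvv4v

Continuing the enumeration 2 steps past vvvvbb: vvvvbb → vvvvb4 → (answer).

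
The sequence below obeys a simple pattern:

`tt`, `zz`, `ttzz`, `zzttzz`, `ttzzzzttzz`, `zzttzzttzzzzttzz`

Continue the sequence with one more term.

ttzzzzttzzzzttzzttzzzzttzz

From term 3 onward, concatenate the second-to-last term with the last: tt·zz = ttzz, zz·ttzz = zzttzz, …
The next term joins ttzzzzttzz and zzttzzttzzzzttzz.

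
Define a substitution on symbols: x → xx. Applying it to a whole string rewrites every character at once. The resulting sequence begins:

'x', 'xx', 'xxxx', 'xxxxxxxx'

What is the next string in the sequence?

xxxxxxxxxxxxxxxx

Expanding xxxxxxxx: x→xx, x→xx, x→xx, x→xx, x→xx, x→xx, x→xx, x→xx. Concatenated: xx xx xx xx xx xx xx xx.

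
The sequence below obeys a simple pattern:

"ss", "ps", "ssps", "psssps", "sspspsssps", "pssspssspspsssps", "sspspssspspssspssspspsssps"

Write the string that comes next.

pssspssspspssspssspspssspspssspssspspsssps

Each term (from the third on) is the two preceding terms concatenated in order: term 3 = ss·ps = ssps.
Continuing: pssspssspspsssps · sspspssspspssspssspspsssps gives term 8.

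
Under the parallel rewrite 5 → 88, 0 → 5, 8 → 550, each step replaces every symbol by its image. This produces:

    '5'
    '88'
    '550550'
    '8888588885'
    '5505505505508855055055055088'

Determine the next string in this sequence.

φ(5505505505508855055055055088) expands symbol-by-symbol to 88 88 5 88 88 5 88 88 5 88 88 5 550 550 88 88 5 88 88 5 88 88 5 88 88 5 550 550; joining the 28 pieces gives the next term.

8888588885888858888555055088885888858888588885550550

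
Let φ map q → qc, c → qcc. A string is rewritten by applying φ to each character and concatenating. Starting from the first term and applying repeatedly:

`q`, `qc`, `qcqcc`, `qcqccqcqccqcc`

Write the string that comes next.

Replace each of the 13 characters of qcqccqcqccqcc in place — qc qcc qc qcc qcc qc qcc qc qcc qcc qc qcc qcc — and concatenate.

qcqccqcqccqccqcqccqcqccqccqcqccqcc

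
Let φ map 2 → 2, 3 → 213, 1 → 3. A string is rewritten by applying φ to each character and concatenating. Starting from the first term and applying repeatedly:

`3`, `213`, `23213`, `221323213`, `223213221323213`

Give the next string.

2221323213223213221323213

Replace each of the 15 characters of 223213221323213 in place — 2 2 213 2 3 213 2 2 3 213 2 213 2 3 213 — and concatenate.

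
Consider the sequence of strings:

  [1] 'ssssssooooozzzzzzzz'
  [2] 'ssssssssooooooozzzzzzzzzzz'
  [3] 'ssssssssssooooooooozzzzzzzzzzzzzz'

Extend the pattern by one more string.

ssssssssssssooooooooooozzzzzzzzzzzzzzzzz

Term n consists of 2n+2 s's, followed by 2n+1 o's, followed by 3n+2 z's, where the shown terms are n = 2, 3, 4.
Setting n = 5 gives 12, 11, 17 characters in each block.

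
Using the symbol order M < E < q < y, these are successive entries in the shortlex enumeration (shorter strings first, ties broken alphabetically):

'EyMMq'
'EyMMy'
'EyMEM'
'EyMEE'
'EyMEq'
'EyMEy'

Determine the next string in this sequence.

Find the rightmost character of EyMEy below y, bump it to the next letter, and reset everything to its right to M.

EyMqM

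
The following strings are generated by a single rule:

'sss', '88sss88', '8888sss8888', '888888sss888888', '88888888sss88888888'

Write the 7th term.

Every step adds 88 to the front and 88 to the end of the previous string.
From 88888888sss88888888, 2 further steps: 88888888sss88888888 → 8888888888sss8888888888 → (answer).

888888888888sss888888888888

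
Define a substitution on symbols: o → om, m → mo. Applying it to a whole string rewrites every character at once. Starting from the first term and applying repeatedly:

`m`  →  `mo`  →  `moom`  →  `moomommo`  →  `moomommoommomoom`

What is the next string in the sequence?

moomommoommomoomommomoommoomommo

Applying the rule to each of the 16 symbols of moomommoommomoom gives the pieces mo om om mo om mo mo om om mo mo om mo om om mo, which concatenate to the answer.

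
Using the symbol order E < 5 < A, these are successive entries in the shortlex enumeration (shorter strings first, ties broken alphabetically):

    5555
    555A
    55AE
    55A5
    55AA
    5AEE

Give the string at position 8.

5AEA

Advancing 2 positions from 5AEE through 5AEE → 5AE5 reaches term 8.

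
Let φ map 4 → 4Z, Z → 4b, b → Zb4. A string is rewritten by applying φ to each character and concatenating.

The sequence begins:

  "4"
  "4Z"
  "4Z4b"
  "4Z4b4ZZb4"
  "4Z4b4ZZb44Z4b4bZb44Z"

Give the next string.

4Z4b4ZZb44Z4b4bZb44Z4Z4b4ZZb44ZZb44bZb44Z4Z4b

φ(4Z4b4ZZb44Z4b4bZb44Z) expands symbol-by-symbol to 4Z 4b 4Z Zb4 4Z 4b 4b Zb4 4Z 4Z 4b 4Z Zb4 4Z Zb4 4b Zb4 4Z 4Z 4b; joining the 20 pieces gives the next term.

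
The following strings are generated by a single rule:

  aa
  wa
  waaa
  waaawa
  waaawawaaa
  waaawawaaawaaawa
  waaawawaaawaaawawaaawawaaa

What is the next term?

waaawawaaawaaawawaaawawaaawaaawawaaawaaawa

This is a Fibonacci-style word recurrence s(k) = s(k−1)·s(k−2): e.g. wa·aa = waaa.
So term 8 is waaawawaaawaaawawaaawawaaa·waaawawaaawaaawa.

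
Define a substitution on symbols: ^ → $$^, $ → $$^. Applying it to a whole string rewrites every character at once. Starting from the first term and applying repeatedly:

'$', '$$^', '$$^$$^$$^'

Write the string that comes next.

Rewriting each symbol of $$^$$^$$^: $→$$^, $→$$^, ^→$$^, $→$$^, $→$$^, ^→$$^, $→$$^, $→$$^, ^→$$^, which concatenates to $$^ $$^ $$^ $$^ $$^ $$^ $$^ $$^ $$^.

$$^$$^$$^$$^$$^$$^$$^$$^$$^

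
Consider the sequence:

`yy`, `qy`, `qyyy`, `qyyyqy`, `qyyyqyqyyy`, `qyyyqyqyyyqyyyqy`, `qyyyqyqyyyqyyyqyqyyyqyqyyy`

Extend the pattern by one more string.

Each term (from the third on) is the previous term followed by the one before it: term 3 = qy·yy = qyyy.
So term 8 is qyyyqyqyyyqyyyqyqyyyqyqyyy·qyyyqyqyyyqyyyqy.

qyyyqyqyyyqyyyqyqyyyqyqyyyqyyyqyqyyyqyyyqy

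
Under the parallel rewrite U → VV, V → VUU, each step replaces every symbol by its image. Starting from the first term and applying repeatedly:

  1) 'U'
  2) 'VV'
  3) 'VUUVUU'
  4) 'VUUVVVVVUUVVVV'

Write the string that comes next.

VUUVVVVVUUVUUVUUVUUVUUVVVVVUUVUUVUUVUU

φ(VUUVVVVVUUVVVV) expands symbol-by-symbol to VUU VV VV VUU VUU VUU VUU VUU VV VV VUU VUU VUU VUU; joining the 14 pieces gives the next term.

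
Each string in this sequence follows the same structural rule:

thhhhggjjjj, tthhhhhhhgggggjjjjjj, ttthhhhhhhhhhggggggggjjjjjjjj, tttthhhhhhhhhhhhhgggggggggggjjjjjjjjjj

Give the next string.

Term n consists of n t's, followed by 3n+1 h's, followed by 3n-1 g's, followed by 2n+2 j's (n = 1, 2, …).
Setting n = 5 gives 5, 16, 14, 12 characters in each block.

ttttthhhhhhhhhhhhhhhhggggggggggggggjjjjjjjjjjjj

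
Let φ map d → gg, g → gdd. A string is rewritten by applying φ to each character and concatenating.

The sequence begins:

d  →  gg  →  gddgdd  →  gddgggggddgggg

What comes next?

gddgggggddgddgddgddgddgggggddgddgddgdd

Replace each of the 14 characters of gddgggggddgggg in place — gdd gg gg gdd gdd gdd gdd gdd gg gg gdd gdd gdd gdd — and concatenate.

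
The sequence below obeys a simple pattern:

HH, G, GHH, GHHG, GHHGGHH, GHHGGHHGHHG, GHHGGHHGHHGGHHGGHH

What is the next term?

GHHGGHHGHHGGHHGGHHGHHGGHHGHHG

This is a Fibonacci-style word recurrence s(k) = s(k−1)·s(k−2): e.g. G·HH = GHH.
So term 8 is GHHGGHHGHHGGHHGGHH·GHHGGHHGHHG.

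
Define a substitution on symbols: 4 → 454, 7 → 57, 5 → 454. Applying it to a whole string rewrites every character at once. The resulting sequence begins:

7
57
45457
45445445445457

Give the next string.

φ(45445445445457) expands symbol-by-symbol to 454 454 454 454 454 454 454 454 454 454 454 454 454 57; joining the 14 pieces gives the next term.

45445445445445445445445445445445445445457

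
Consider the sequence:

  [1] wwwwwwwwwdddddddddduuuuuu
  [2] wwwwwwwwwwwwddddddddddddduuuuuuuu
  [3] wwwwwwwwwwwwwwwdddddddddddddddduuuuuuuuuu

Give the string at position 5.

wwwwwwwwwwwwwwwwwwwwwdddddddddddddddddddddduuuuuuuuuuuuuu

Reading off run lengths: w runs 9, 12, 15; d runs 10, 13, 16; u runs 6, 8, 10 — each is linear in n, where the shown terms are n = 3, 4, 5.
Setting n = 7 gives 21, 22, 14 characters in each block.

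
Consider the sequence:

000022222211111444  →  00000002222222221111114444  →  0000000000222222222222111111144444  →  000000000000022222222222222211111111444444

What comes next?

00000000000000002222222222222222221111111114444444

The n-th term is 3n-2 0's then 3n 2's then n+3 1's then n+1 4's, where the shown terms are n = 2, 3, 4, 5.
Setting n = 6 gives 16, 18, 9, 7 characters in each block.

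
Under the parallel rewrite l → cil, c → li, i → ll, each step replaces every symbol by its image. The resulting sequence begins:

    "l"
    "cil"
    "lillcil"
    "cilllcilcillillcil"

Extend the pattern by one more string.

lillcilcilcillillcillillcilcilllcilcillillcil

Replace each of the 18 characters of cilllcilcillillcil in place — li ll cil cil cil li ll cil li ll cil cil ll cil cil li ll cil — and concatenate.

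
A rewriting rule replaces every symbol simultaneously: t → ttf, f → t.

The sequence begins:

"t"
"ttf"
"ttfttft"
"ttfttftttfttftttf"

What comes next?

Rewriting the 17 symbols of ttfttftttfttftttf one by one yields ttf ttf t ttf ttf t ttf ttf ttf t ttf ttf t ttf ttf ttf t; concatenated:

ttfttftttfttftttfttfttftttfttftttfttfttft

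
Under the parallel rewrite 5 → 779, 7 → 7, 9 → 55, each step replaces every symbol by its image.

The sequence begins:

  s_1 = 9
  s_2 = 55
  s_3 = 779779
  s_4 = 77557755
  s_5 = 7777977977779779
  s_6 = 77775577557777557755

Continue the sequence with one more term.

Replace each of the 20 characters of 77775577557777557755 in place — 7 7 7 7 779 779 7 7 779 779 7 7 7 7 779 779 7 7 779 779 — and concatenate.

777777977977779779777777977977779779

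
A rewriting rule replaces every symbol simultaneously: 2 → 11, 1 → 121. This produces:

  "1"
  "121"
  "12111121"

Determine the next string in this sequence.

1211112112112112111121

Expanding 12111121: 1→121, 2→11, 1→121, 1→121, 1→121, 1→121, 2→11, 1→121. Concatenated: 121 11 121 121 121 121 11 121.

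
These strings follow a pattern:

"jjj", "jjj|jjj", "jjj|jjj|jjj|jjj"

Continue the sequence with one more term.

Every step duplicates the string with '|' between the halves.
Doubling jjj|jjj|jjj|jjj with '|' between the halves:

jjj|jjj|jjj|jjj|jjj|jjj|jjj|jjj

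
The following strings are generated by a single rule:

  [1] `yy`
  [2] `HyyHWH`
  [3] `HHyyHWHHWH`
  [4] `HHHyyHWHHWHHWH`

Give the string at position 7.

HHHHHHyyHWHHWHHWHHWHHWHHWH

Every step adds H to the front and HWH to the end of the previous string.
From HHHyyHWHHWHHWH, 3 further steps: HHHyyHWHHWHHWH → HHHHyyHWHHWHHWHHWH → HHHHHyyHWHHWHHWHHWHHWH → (answer).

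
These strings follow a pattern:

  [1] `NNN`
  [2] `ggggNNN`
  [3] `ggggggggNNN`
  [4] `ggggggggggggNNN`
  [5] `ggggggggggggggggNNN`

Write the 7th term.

ggggggggggggggggggggggggNNN

Every step adds gggg at the front: s(k+1) = gggg·s(k).
From ggggggggggggggggNNN, 2 further steps: ggggggggggggggggNNN → ggggggggggggggggggggNNN → (answer).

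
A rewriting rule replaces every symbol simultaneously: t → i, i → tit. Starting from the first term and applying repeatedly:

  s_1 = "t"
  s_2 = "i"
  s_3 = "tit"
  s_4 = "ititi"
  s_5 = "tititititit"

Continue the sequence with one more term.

ititititititititititi

Apply φ to tititititit symbol by symbol: t→i, i→tit, t→i, i→tit, t→i, i→tit, t→i, i→tit, t→i, i→tit, t→i; joined: i tit i tit i tit i tit i tit i.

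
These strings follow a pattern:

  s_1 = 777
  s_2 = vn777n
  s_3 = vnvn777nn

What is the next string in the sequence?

Each term wraps the previous one in vn on the left and n on the right.
Applying this once more to vnvn777nn:

vnvnvn777nnn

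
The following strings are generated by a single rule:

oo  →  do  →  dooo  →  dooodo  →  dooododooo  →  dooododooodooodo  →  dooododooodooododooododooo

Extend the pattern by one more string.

This is a Fibonacci-style word recurrence s(k) = s(k−1)·s(k−2): e.g. do·oo = dooo.
So term 8 is dooododooodooododooododooo·dooododooodooodo.

dooododooodooododooododooodooododooodooodo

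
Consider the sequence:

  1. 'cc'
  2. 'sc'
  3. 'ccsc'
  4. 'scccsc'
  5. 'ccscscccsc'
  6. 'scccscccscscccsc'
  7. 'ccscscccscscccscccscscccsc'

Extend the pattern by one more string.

scccscccscscccscccscscccscscccscccscscccsc

From term 3 onward, concatenate the second-to-last term with the last: cc·sc = ccsc, sc·ccsc = scccsc, …
So term 8 is scccscccscscccsc·ccscscccscscccscccscscccsc.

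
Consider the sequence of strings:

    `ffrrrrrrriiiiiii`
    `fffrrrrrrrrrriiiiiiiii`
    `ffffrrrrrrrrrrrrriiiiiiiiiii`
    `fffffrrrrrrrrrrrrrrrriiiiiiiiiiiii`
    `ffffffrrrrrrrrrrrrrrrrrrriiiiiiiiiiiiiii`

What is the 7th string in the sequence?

ffffffffrrrrrrrrrrrrrrrrrrrrrrrrriiiiiiiiiiiiiiiiiii

Term n consists of n f's, followed by 3n+1 r's, followed by 2n+3 i's, where the shown terms are n = 2, 3, 4, 5, 6.
At n = 8 the blocks have lengths 8, 25, 19.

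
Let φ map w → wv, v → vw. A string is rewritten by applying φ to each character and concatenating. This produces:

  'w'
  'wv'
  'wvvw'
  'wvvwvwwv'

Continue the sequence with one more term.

Rewriting each symbol of wvvwvwwv: w→wv, v→vw, v→vw, w→wv, v→vw, w→wv, w→wv, v→vw, which concatenates to wv vw vw wv vw wv wv vw.

wvvwvwwvvwwvwvvw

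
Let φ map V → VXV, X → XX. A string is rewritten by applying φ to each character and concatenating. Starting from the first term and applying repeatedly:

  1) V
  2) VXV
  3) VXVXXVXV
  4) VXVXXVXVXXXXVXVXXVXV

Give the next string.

φ(VXVXXVXVXXXXVXVXXVXV) expands symbol-by-symbol to VXV XX VXV XX XX VXV XX VXV XX XX XX XX VXV XX VXV XX XX VXV XX VXV; joining the 20 pieces gives the next term.

VXVXXVXVXXXXVXVXXVXVXXXXXXXXVXVXXVXVXXXXVXVXXVXV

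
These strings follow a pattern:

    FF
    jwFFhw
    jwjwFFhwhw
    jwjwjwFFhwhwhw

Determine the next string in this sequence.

Every step adds jw to the front and hw to the end of the previous string.
So the next term is jw·jwjwjwFFhwhwhw·hw.

jwjwjwjwFFhwhwhwhw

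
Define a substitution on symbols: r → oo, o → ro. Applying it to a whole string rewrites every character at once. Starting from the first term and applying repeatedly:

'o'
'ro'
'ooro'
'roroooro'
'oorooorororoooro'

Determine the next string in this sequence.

φ(oorooorororoooro) expands symbol-by-symbol to ro ro oo ro ro ro oo ro oo ro oo ro ro ro oo ro; joining the 16 pieces gives the next term.

rorooorororooorooorooorororoooro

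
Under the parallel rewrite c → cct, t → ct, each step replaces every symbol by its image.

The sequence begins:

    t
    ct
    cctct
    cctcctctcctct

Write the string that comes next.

Rewriting the 13 symbols of cctcctctcctct one by one yields cct cct ct cct cct ct cct ct cct cct ct cct ct; concatenated:

cctcctctcctcctctcctctcctcctctcctct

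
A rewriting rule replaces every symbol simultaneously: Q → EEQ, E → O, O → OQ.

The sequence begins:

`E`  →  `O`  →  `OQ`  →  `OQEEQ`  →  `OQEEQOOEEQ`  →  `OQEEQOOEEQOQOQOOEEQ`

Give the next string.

φ(OQEEQOOEEQOQOQOOEEQ) expands symbol-by-symbol to OQ EEQ O O EEQ OQ OQ O O EEQ OQ EEQ OQ EEQ OQ OQ O O EEQ; joining the 19 pieces gives the next term.

OQEEQOOEEQOQOQOOEEQOQEEQOQEEQOQOQOOEEQ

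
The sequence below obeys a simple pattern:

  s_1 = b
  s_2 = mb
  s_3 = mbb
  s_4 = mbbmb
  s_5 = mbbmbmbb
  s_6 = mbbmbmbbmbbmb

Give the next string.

mbbmbmbbmbbmbmbbmbmbb

Each term (from the third on) is the previous term followed by the one before it: term 3 = mb·b = mbb.
Continuing: mbbmbmbbmbbmb · mbbmbmbb gives term 7.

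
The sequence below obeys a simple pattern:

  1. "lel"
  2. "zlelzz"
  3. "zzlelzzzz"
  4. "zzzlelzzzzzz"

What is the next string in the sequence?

Every step adds z to the front and zz to the end of the previous string.
Applying this once more to zzzlelzzzzzz:

zzzzlelzzzzzzzz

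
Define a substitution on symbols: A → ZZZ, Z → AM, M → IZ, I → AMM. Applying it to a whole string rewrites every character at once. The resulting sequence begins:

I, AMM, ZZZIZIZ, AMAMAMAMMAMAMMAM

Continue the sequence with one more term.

ZZZIZZZZIZZZZIZZZZIZIZZZZIZZZZIZIZZZZIZ

Applying the rule to each of the 16 symbols of AMAMAMAMMAMAMMAM gives the pieces ZZZ IZ ZZZ IZ ZZZ IZ ZZZ IZ IZ ZZZ IZ ZZZ IZ IZ ZZZ IZ, which concatenate to the answer.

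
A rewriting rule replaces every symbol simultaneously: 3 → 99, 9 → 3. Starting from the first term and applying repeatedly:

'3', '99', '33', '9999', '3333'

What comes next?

Rewriting each symbol of 3333: 3→99, 3→99, 3→99, 3→99, which concatenates to 99 99 99 99.

99999999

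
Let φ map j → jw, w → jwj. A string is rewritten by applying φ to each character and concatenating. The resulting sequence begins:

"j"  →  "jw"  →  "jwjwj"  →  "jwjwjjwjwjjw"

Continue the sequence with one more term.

jwjwjjwjwjjwjwjwjjwjwjjwjwjwj

Apply φ to jwjwjjwjwjjw symbol by symbol: j→jw, w→jwj, j→jw, w→jwj, j→jw, j→jw, w→jwj, j→jw, w→jwj, j→jw, j→jw, w→jwj; joined: jw jwj jw jwj jw jw jwj jw jwj jw jw jwj.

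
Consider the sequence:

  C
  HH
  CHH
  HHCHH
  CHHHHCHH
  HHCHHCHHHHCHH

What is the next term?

From term 3 onward, concatenate the second-to-last term with the last: C·HH = CHH, HH·CHH = HHCHH, …
Continuing: CHHHHCHH · HHCHHCHHHHCHH gives term 7.

CHHHHCHHHHCHHCHHHHCHH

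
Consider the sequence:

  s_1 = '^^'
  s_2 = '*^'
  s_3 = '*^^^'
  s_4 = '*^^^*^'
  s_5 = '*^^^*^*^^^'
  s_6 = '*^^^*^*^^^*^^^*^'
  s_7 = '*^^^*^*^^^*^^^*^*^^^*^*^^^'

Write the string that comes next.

Each term (from the third on) is the previous term followed by the one before it: term 3 = *^·^^ = *^^^.
So term 8 is *^^^*^*^^^*^^^*^*^^^*^*^^^·*^^^*^*^^^*^^^*^.

*^^^*^*^^^*^^^*^*^^^*^*^^^*^^^*^*^^^*^^^*^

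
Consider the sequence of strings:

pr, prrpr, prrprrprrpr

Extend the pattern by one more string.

Each string is two copies of the previous one joined by 'r'.
One more doubling of prrprrprrpr gives the answer.

prrprrprrprrprrprrprrpr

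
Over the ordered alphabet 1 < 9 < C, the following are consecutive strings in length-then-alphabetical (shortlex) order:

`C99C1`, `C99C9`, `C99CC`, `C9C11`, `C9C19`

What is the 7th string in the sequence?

Stepping forward 2 times from C9C19: C9C19 → C9C1C, then the target.

C9C91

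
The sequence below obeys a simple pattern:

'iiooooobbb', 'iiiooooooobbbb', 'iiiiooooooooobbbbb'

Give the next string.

Reading off run lengths: i runs 2, 3, 4; o runs 5, 7, 9; b runs 3, 4, 5 — each is linear in n, where the shown terms are n = 2, 3, 4.
For the next term, n = 5, so the run lengths are 5, 11, 6.

iiiiiooooooooooobbbbbb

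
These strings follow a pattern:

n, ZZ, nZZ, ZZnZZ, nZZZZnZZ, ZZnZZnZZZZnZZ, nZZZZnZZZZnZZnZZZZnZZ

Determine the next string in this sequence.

From term 3 onward, concatenate the second-to-last term with the last: n·ZZ = nZZ, ZZ·nZZ = ZZnZZ, …
The next term joins ZZnZZnZZZZnZZ and nZZZZnZZZZnZZnZZZZnZZ.

ZZnZZnZZZZnZZnZZZZnZZZZnZZnZZZZnZZ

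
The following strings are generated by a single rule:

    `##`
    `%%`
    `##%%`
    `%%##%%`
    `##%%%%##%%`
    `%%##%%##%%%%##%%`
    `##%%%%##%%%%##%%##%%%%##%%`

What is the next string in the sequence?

Each term (from the third on) is the two preceding terms concatenated in order: term 3 = ##·%% = ##%%.
So term 8 is %%##%%##%%%%##%%·##%%%%##%%%%##%%##%%%%##%%.

%%##%%##%%%%##%%##%%%%##%%%%##%%##%%%%##%%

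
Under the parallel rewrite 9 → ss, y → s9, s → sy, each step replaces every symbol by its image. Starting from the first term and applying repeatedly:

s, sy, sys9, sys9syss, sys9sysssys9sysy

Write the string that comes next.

Rewriting the 16 symbols of sys9sysssys9sysy one by one yields sy s9 sy ss sy s9 sy sy sy s9 sy ss sy s9 sy s9; concatenated:

sys9sysssys9sysysys9sysssys9sys9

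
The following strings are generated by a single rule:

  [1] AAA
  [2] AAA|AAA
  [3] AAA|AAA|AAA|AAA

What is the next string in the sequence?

Every step duplicates the string with '|' between the halves.
Doubling AAA|AAA|AAA|AAA with '|' between the halves:

AAA|AAA|AAA|AAA|AAA|AAA|AAA|AAA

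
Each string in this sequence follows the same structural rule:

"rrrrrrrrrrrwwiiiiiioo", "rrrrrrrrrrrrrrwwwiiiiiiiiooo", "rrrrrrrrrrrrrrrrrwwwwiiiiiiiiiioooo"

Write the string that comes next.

rrrrrrrrrrrrrrrrrrrrwwwwwiiiiiiiiiiiiooooo

Term n consists of 3n+2 r's, followed by n-1 w's, followed by 2n i's, followed by n-1 o's, where the shown terms are n = 3, 4, 5.
Setting n = 6 gives 20, 5, 12, 5 characters in each block.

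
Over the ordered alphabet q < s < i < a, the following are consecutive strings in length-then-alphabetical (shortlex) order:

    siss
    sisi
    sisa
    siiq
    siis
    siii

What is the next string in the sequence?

Find the rightmost character of siii below a, bump it to the next letter, and reset everything to its right to q.

siia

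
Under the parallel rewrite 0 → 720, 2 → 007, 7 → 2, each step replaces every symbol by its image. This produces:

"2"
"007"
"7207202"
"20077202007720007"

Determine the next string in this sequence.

Rewriting the 17 symbols of 20077202007720007 one by one yields 007 720 720 2 2 007 720 007 720 720 2 2 007 720 720 720 2; concatenated:

00772072022007720007720720220077207207202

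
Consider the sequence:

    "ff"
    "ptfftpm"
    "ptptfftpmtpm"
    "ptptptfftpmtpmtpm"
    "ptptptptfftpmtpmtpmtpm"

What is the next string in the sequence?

Every step adds pt to the front and tpm to the end of the previous string.
So the next term is pt·ptptptptfftpmtpmtpmtpm·tpm.

ptptptptptfftpmtpmtpmtpmtpm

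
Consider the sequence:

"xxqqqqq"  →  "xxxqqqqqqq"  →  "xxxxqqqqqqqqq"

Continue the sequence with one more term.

Term n consists of n x's, followed by 2n+1 q's, where the shown terms are n = 2, 3, 4.
For the next term, n = 5, so the run lengths are 5, 11.

xxxxxqqqqqqqqqqq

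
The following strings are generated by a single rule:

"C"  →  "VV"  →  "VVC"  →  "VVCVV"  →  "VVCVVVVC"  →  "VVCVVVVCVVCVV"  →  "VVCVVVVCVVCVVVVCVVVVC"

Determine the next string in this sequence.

This is a Fibonacci-style word recurrence s(k) = s(k−1)·s(k−2): e.g. VV·C = VVC.
So term 8 is VVCVVVVCVVCVVVVCVVVVC·VVCVVVVCVVCVV.

VVCVVVVCVVCVVVVCVVVVCVVCVVVVCVVCVV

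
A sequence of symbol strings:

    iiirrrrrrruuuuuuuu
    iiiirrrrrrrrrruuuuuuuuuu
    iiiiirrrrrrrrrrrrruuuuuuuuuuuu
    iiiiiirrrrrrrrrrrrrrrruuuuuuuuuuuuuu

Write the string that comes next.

iiiiiiirrrrrrrrrrrrrrrrrrruuuuuuuuuuuuuuuu

The n-th term is n i's then 3n-2 r's then 2n+2 u's, where the shown terms are n = 3, 4, 5, 6.
Setting n = 7 gives 7, 19, 16 characters in each block.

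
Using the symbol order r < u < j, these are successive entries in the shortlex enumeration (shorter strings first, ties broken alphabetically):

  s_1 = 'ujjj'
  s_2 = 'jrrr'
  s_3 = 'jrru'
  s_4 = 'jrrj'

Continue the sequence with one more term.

jrur

Find the rightmost character of jrrj below j, bump it to the next letter, and reset everything to its right to r.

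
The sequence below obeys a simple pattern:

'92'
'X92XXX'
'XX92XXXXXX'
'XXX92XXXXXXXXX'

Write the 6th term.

Each term wraps the previous one in X on the left and XXX on the right.
From XXX92XXXXXXXXX, 2 further steps: XXX92XXXXXXXXX → XXXX92XXXXXXXXXXXX → (answer).

XXXXX92XXXXXXXXXXXXXXX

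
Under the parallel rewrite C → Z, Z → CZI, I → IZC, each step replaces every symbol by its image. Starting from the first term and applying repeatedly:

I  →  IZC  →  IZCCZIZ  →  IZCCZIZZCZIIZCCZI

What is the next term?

Applying the rule to each of the 17 symbols of IZCCZIZZCZIIZCCZI gives the pieces IZC CZI Z Z CZI IZC CZI CZI Z CZI IZC IZC CZI Z Z CZI IZC, which concatenate to the answer.

IZCCZIZZCZIIZCCZICZIZCZIIZCIZCCZIZZCZIIZC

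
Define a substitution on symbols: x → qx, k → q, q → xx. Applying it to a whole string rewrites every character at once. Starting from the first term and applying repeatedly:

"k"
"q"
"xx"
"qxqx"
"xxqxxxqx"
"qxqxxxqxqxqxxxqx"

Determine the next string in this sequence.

xxqxxxqxqxqxxxqxxxqxxxqxqxqxxxqx

Replace each of the 16 characters of qxqxxxqxqxqxxxqx in place — xx qx xx qx qx qx xx qx xx qx xx qx qx qx xx qx — and concatenate.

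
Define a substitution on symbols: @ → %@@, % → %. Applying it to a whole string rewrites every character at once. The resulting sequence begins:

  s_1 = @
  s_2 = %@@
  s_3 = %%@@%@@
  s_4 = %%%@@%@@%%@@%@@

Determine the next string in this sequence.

%%%%@@%@@%%@@%@@%%%@@%@@%%@@%@@

Applying the rule to each of the 15 symbols of %%%@@%@@%%@@%@@ gives the pieces % % % %@@ %@@ % %@@ %@@ % % %@@ %@@ % %@@ %@@, which concatenate to the answer.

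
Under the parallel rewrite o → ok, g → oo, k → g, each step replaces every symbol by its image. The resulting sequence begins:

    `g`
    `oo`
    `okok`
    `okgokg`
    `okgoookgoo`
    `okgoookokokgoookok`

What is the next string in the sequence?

okgoookokokgokgokgoookokokgokg

Replace each of the 18 characters of okgoookokokgoookok in place — ok g oo ok ok ok g ok g ok g oo ok ok ok g ok g — and concatenate.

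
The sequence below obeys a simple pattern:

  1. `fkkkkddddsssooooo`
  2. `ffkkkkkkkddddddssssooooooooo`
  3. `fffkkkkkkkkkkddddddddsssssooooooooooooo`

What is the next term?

ffffkkkkkkkkkkkkkddddddddddssssssooooooooooooooooo

Each string has the form f^{n} k^{3n+1} d^{2n+2} s^{n+2} o^{4n+1} (n = 1, 2, …).
For the next term, n = 4, so the run lengths are 4, 13, 10, 6, 17.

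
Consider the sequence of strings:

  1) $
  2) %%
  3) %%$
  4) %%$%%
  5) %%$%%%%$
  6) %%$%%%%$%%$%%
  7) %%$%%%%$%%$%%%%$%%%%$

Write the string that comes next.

%%$%%%%$%%$%%%%$%%%%$%%$%%%%$%%$%%

From term 3 onward, concatenate the last term with the second-to-last: %%·$ = %%$, %%$·%% = %%$%%, …
Continuing: %%$%%%%$%%$%%%%$%%%%$ · %%$%%%%$%%$%% gives term 8.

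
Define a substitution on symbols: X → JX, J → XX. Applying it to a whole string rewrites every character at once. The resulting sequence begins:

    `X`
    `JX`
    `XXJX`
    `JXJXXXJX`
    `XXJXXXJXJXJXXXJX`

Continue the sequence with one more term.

JXJXXXJXJXJXXXJXXXJXXXJXJXJXXXJX

Replace each of the 16 characters of XXJXXXJXJXJXXXJX in place — JX JX XX JX JX JX XX JX XX JX XX JX JX JX XX JX — and concatenate.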